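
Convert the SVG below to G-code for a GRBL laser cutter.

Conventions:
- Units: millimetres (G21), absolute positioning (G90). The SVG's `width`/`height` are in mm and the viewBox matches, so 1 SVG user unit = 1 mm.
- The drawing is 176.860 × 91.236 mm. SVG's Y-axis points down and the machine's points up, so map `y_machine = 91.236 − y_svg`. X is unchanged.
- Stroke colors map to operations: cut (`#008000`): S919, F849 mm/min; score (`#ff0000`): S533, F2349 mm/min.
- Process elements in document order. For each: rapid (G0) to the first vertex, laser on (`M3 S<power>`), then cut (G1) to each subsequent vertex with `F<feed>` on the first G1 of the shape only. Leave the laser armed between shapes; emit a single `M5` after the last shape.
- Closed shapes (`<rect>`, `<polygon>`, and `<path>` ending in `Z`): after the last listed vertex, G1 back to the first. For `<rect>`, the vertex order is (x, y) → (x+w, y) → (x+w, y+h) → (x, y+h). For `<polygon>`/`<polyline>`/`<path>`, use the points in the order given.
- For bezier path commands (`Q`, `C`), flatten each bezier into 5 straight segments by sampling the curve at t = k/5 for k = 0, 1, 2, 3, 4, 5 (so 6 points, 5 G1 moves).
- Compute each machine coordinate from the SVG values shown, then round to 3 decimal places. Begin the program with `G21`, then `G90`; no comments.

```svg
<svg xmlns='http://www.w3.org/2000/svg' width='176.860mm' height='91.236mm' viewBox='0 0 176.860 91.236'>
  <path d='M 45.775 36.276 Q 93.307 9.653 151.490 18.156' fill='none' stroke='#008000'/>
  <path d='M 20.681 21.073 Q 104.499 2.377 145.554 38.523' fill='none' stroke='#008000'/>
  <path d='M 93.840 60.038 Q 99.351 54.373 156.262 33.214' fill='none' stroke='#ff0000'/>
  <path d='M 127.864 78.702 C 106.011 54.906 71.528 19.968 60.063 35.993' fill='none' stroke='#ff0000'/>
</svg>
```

viewBox `0 0 176.860 91.236` with mm width/height → 1 unit = 1 mm. Flip: y_m = 91.236 − y_svg.

**Shape 1** — `<path>` quadratic bezier, stroke `#008000` → cut (S919, F849). Control points (SVG): P0=(45.775,36.276), P1=(93.307,9.653), P2=(151.490,18.156); sampled at t=k/5. Machine vertices: (45.775,54.960) → (65.214,64.204) → (85.505,70.638) → (106.648,74.262) → (128.643,75.076) → (151.490,73.080). Open path.

**Shape 2** — `<path>` quadratic bezier, stroke `#008000` → cut (S919, F849). Control points (SVG): P0=(20.681,21.073), P1=(104.499,2.377), P2=(145.554,38.523); sampled at t=k/5. Machine vertices: (20.681,70.163) → (52.498,75.448) → (80.893,76.345) → (105.868,72.855) → (127.421,64.978) → (145.554,52.713). Open path.

**Shape 3** — `<path>` quadratic bezier, stroke `#ff0000` → score (S533, F2349). Control points (SVG): P0=(93.840,60.038), P1=(99.351,54.373), P2=(156.262,33.214); sampled at t=k/5. Machine vertices: (93.840,31.198) → (98.100,34.084) → (106.473,38.209) → (118.957,43.574) → (135.554,50.178) → (156.262,58.022). Open path.

**Shape 4** — `<path>` cubic bezier, stroke `#ff0000` → score (S533, F2349). Control points (SVG): P0=(127.864,78.702), P1=(106.011,54.906), P2=(71.528,19.968), P3=(60.063,35.993); sampled at t=k/5. Machine vertices: (127.864,12.534) → (113.522,27.652) → (97.859,42.463) → (82.588,53.985) → (69.419,59.239) → (60.063,55.243). Open path.

G21
G90
G0 X45.775 Y54.960
M3 S919
G1 X65.214 Y64.204 F849
G1 X85.505 Y70.638
G1 X106.648 Y74.262
G1 X128.643 Y75.076
G1 X151.490 Y73.080
G0 X20.681 Y70.163
M3 S919
G1 X52.498 Y75.448 F849
G1 X80.893 Y76.345
G1 X105.868 Y72.855
G1 X127.421 Y64.978
G1 X145.554 Y52.713
G0 X93.840 Y31.198
M3 S533
G1 X98.100 Y34.084 F2349
G1 X106.473 Y38.209
G1 X118.957 Y43.574
G1 X135.554 Y50.178
G1 X156.262 Y58.022
G0 X127.864 Y12.534
M3 S533
G1 X113.522 Y27.652 F2349
G1 X97.859 Y42.463
G1 X82.588 Y53.985
G1 X69.419 Y59.239
G1 X60.063 Y55.243
M5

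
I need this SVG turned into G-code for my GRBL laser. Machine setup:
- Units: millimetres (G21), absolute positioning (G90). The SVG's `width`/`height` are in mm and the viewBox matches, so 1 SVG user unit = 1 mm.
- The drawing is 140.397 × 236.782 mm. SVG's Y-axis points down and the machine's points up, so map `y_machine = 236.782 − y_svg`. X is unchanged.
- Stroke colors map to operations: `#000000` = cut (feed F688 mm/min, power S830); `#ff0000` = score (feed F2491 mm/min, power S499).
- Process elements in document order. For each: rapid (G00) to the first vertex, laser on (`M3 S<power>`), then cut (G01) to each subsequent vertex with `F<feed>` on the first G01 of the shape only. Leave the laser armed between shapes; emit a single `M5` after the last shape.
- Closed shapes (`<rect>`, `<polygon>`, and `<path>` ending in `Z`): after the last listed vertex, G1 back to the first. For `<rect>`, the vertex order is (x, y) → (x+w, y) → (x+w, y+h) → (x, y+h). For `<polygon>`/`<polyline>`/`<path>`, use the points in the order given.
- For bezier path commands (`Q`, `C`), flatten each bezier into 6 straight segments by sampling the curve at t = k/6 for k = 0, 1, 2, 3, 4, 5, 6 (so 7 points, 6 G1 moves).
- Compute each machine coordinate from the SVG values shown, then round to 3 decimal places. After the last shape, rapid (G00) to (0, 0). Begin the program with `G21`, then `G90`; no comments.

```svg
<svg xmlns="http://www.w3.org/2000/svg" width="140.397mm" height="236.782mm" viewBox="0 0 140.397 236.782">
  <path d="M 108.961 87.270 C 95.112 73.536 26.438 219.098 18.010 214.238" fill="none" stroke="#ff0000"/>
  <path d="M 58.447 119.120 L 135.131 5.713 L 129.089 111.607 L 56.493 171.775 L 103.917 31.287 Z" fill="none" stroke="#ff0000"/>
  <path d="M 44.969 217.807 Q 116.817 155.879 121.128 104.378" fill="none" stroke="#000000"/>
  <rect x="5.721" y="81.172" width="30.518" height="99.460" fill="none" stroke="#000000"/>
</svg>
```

Since the viewBox matches the mm dimensions, user units are millimetres directly. The only transform is the Y-flip y_m = 236.782 − y_svg.

Shape 1 is a cubic bezier drawn with `<path>`. Its stroke #ff0000 means score at S499, F2491. After flipping Y the toolpath is (108.961,149.512) → (98.000,144.538) → (81.099,121.618) → (61.453,89.356) → (42.258,56.354) → (26.712,31.215) → (18.010,22.544).

Shape 2 is a closed polygon drawn with `<path>`. Its stroke #ff0000 means score at S499, F2491. After flipping Y the toolpath is (58.447,117.662) → (135.131,231.069) → (129.089,125.175) → (56.493,65.007) → (103.917,205.495) → (58.447,117.662), returning to the start.

Shape 3 is a quadratic bezier drawn with `<path>`. Its stroke #000000 means cut at S830, F688. After flipping Y the toolpath is (44.969,18.975) → (67.042,39.328) → (85.364,59.102) → (99.933,78.296) → (110.750,96.911) → (117.815,114.947) → (121.128,132.404).

Shape 4 is a rectangle drawn with `<rect>`. Its stroke #000000 means cut at S830, F688. After flipping Y the toolpath is (5.721,155.610) → (36.239,155.610) → (36.239,56.150) → (5.721,56.150) → (5.721,155.610), returning to the start.

G21
G90
G00 X108.961 Y149.512
M3 S499
G01 X98.000 Y144.538 F2491
G01 X81.099 Y121.618
G01 X61.453 Y89.356
G01 X42.258 Y56.354
G01 X26.712 Y31.215
G01 X18.010 Y22.544
G00 X58.447 Y117.662
M3 S499
G01 X135.131 Y231.069 F2491
G01 X129.089 Y125.175
G01 X56.493 Y65.007
G01 X103.917 Y205.495
G01 X58.447 Y117.662
G00 X44.969 Y18.975
M3 S830
G01 X67.042 Y39.328 F688
G01 X85.364 Y59.102
G01 X99.933 Y78.296
G01 X110.750 Y96.911
G01 X117.815 Y114.947
G01 X121.128 Y132.404
G00 X5.721 Y155.610
M3 S830
G01 X36.239 Y155.610 F688
G01 X36.239 Y56.150
G01 X5.721 Y56.150
G01 X5.721 Y155.610
M5
G00 X0.000 Y0.000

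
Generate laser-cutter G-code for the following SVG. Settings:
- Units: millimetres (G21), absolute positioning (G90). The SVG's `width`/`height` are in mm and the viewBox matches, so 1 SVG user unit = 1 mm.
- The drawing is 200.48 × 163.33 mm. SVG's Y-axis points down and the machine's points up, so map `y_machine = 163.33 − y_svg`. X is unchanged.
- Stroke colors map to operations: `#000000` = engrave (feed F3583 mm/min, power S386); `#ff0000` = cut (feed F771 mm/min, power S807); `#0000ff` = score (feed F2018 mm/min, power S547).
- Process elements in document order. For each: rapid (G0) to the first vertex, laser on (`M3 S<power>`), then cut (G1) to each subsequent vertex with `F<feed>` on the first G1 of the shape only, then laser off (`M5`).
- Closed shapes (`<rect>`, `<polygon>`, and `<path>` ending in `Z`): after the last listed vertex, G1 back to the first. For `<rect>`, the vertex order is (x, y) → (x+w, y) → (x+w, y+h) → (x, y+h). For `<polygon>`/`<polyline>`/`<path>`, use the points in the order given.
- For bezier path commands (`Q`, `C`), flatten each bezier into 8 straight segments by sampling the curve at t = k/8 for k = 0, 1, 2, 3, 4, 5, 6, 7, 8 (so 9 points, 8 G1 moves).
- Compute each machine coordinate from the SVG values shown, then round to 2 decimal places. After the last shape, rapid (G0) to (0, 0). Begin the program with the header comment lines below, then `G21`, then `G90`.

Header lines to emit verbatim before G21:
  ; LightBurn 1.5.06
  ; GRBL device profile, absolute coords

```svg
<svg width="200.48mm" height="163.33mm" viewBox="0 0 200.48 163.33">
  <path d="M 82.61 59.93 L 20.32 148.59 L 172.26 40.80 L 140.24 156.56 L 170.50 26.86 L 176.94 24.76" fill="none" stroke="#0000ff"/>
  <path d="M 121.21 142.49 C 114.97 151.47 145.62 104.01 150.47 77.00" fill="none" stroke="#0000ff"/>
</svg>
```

; LightBurn 1.5.06
; GRBL device profile, absolute coords
G21
G90
G0 X82.61 Y103.40
M3 S547
G1 X20.32 Y14.74 F2018
G1 X172.26 Y122.53
G1 X140.24 Y6.77
G1 X170.50 Y136.47
G1 X176.94 Y138.57
M5
G0 X121.21 Y20.84
M3 S547
G1 X120.48 Y19.97 F2018
G1 X122.47 Y23.49
G1 X126.45 Y30.49
G1 X131.68 Y40.09
G1 X137.44 Y51.37
G1 X142.97 Y63.44
G1 X147.56 Y75.39
G1 X150.47 Y86.33
M5
G0 X0.00 Y0.00

1 u = 1 mm; y_m = 163.33 − y.

[1] `<path>` open polyline, #0000ff→score S547 F2018: (82.61,103.40) → (20.32,14.74) → (172.26,122.53) → (140.24,6.77) → (170.50,136.47) → (176.94,138.57)

[2] `<path>` cubic bezier, #0000ff→score S547 F2018: (121.21,20.84) → (120.48,19.97) → (122.47,23.49) → (126.45,30.49) → (131.68,40.09) → (137.44,51.37) → (142.97,63.44) → (147.56,75.39) → (150.47,86.33)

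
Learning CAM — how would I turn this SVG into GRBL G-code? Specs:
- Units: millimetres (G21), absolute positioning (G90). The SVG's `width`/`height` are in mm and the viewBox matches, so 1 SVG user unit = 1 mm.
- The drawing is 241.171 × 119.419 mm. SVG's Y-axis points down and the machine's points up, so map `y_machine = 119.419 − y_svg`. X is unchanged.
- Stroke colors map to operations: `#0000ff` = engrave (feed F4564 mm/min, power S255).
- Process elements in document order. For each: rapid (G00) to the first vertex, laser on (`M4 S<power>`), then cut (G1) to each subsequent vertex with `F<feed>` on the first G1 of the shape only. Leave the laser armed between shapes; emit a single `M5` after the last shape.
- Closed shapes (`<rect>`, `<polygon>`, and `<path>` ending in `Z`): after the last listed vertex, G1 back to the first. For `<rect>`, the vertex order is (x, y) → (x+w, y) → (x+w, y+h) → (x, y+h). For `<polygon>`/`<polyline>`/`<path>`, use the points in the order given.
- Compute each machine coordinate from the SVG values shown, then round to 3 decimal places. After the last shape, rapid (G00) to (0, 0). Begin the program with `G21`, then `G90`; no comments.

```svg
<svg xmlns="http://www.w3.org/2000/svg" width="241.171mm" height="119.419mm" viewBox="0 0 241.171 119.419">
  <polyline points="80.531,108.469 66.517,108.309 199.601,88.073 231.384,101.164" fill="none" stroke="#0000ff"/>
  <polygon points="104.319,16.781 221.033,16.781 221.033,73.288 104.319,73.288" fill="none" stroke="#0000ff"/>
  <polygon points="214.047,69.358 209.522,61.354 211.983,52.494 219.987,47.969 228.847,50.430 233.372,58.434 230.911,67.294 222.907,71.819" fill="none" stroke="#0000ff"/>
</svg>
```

G21
G90
G00 X80.531 Y10.950
M4 S255
G1 X66.517 Y11.110 F4564
G1 X199.601 Y31.346
G1 X231.384 Y18.255
G00 X104.319 Y102.638
M4 S255
G1 X221.033 Y102.638 F4564
G1 X221.033 Y46.131
G1 X104.319 Y46.131
G1 X104.319 Y102.638
G00 X214.047 Y50.061
M4 S255
G1 X209.522 Y58.065 F4564
G1 X211.983 Y66.925
G1 X219.987 Y71.450
G1 X228.847 Y68.989
G1 X233.372 Y60.985
G1 X230.911 Y52.125
G1 X222.907 Y47.600
G1 X214.047 Y50.061
M5
G00 X0.000 Y0.000

Since the viewBox matches the mm dimensions, user units are millimetres directly. The only transform is the Y-flip y_m = 119.419 − y_svg.

Shape 1 is a open polyline drawn with `<polyline>`. Its stroke #0000ff means engrave at S255, F4564. After flipping Y the toolpath is (80.531,10.950) → (66.517,11.110) → (199.601,31.346) → (231.384,18.255).

Shape 2 is a rectangle drawn with `<polygon>`. Its stroke #0000ff means engrave at S255, F4564. After flipping Y the toolpath is (104.319,102.638) → (221.033,102.638) → (221.033,46.131) → (104.319,46.131) → (104.319,102.638), returning to the start.

Shape 3 is a regular polygon drawn with `<polygon>`. Its stroke #0000ff means engrave at S255, F4564. After flipping Y the toolpath is (214.047,50.061) → (209.522,58.065) → (211.983,66.925) → (219.987,71.450) → (228.847,68.989) → (233.372,60.985) → (230.911,52.125) → (222.907,47.600) → (214.047,50.061), returning to the start.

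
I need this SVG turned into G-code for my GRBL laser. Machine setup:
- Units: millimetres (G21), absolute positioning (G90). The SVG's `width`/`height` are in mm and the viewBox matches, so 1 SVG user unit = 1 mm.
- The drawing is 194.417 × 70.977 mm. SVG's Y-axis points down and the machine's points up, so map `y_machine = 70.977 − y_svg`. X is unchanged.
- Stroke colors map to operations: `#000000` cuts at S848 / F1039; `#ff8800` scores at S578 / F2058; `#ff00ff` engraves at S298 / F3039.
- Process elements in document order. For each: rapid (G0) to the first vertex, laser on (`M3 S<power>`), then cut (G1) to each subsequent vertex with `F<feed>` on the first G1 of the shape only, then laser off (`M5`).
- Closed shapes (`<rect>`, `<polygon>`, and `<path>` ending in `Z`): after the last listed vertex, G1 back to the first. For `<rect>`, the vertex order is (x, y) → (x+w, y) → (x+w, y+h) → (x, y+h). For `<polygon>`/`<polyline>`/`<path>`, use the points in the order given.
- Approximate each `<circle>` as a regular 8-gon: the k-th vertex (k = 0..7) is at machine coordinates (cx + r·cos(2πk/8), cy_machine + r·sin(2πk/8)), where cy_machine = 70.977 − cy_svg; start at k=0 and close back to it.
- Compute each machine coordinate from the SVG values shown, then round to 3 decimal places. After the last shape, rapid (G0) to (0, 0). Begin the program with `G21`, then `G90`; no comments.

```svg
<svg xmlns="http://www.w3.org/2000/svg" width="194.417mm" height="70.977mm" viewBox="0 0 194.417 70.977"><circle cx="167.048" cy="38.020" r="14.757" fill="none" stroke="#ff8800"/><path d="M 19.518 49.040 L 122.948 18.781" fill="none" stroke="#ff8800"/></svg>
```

viewBox `0 0 194.417 70.977` with mm width/height → 1 unit = 1 mm. Flip: y_m = 70.977 − y_svg.

**Shape 1** — `<circle>` circle, stroke `#ff8800` → score (S578, F2058). Machine vertices: (181.805,32.957) → (177.483,43.392) → (167.048,47.714) → (156.613,43.392) → (152.291,32.957) → (156.613,22.522) → (167.048,18.200) → (177.483,22.522) → (181.805,32.957). Closed: final G1 returns to the first vertex.

**Shape 2** — `<path>` line segment, stroke `#ff8800` → score (S578, F2058). Machine vertices: (19.518,21.937) → (122.948,52.196). Open path.

G21
G90
G0 X181.805 Y32.957
M3 S578
G1 X177.483 Y43.392 F2058
G1 X167.048 Y47.714
G1 X156.613 Y43.392
G1 X152.291 Y32.957
G1 X156.613 Y22.522
G1 X167.048 Y18.200
G1 X177.483 Y22.522
G1 X181.805 Y32.957
M5
G0 X19.518 Y21.937
M3 S578
G1 X122.948 Y52.196 F2058
M5
G0 X0.000 Y0.000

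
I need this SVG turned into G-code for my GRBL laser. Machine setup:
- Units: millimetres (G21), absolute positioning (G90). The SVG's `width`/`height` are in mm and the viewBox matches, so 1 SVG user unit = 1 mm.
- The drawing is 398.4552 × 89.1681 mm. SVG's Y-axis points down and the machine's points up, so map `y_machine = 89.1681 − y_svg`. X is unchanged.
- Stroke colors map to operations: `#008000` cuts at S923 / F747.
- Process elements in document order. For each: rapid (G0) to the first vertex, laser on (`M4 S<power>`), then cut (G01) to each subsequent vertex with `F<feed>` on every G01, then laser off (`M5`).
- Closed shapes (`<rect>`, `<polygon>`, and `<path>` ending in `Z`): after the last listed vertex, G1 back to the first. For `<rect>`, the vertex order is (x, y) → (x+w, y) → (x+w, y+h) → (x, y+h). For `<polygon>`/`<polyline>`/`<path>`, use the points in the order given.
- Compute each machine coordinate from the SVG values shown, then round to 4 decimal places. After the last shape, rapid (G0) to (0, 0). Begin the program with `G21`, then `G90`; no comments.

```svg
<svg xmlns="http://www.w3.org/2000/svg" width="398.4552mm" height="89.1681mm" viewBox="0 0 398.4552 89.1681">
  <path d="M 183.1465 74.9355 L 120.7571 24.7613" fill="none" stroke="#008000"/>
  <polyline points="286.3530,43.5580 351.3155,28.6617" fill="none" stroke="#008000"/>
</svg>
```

viewBox `0 0 398.4552 89.1681` with mm width/height → 1 unit = 1 mm. Flip: y_m = 89.1681 − y_svg.

**Shape 1** — `<path>` line segment, stroke `#008000` → cut (S923, F747). Machine vertices: (183.1465,14.2326) → (120.7571,64.4068). Open path.

**Shape 2** — `<polyline>` line segment, stroke `#008000` → cut (S923, F747). Machine vertices: (286.3530,45.6101) → (351.3155,60.5064). Open path.

G21
G90
G0 X183.1465 Y14.2326
M4 S923
G01 X120.7571 Y64.4068 F747
M5
G0 X286.3530 Y45.6101
M4 S923
G01 X351.3155 Y60.5064 F747
M5
G0 X0.0000 Y0.0000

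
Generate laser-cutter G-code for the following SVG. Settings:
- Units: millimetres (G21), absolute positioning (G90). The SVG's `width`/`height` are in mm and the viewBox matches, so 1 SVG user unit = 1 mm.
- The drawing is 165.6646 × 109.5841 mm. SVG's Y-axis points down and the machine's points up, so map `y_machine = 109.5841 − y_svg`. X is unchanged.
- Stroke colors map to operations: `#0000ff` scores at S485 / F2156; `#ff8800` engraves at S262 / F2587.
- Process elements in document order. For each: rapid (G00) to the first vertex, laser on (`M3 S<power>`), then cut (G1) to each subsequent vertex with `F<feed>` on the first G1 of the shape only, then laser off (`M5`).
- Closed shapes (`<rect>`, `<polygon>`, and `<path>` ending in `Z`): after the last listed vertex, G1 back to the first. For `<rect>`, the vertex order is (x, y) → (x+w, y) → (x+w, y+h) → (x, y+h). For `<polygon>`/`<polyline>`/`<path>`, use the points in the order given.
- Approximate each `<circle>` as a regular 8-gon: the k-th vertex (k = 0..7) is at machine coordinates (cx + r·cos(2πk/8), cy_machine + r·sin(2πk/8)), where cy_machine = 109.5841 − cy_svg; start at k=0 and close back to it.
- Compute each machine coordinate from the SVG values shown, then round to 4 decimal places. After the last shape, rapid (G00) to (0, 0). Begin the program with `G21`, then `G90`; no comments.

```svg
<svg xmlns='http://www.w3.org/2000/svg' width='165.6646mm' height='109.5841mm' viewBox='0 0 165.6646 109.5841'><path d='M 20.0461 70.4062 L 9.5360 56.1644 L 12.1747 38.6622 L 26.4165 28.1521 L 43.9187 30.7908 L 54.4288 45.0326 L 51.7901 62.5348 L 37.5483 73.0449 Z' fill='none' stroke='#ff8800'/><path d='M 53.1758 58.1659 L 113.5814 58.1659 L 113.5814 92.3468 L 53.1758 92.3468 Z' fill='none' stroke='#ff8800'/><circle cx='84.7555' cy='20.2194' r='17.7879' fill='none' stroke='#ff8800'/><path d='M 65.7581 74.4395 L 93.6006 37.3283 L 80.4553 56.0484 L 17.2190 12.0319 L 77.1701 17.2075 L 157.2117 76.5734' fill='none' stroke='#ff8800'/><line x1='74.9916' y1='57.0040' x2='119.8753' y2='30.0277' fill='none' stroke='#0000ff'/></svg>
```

viewBox `0 0 165.6646 109.5841` with mm width/height → 1 unit = 1 mm. Flip: y_m = 109.5841 − y_svg.

**Shape 1** — `<path>` regular polygon, stroke `#ff8800` → engrave (S262, F2587). Machine vertices: (20.0461,39.1779) → (9.5360,53.4197) → (12.1747,70.9219) → (26.4165,81.4320) → (43.9187,78.7933) → (54.4288,64.5515) → (51.7901,47.0493) → (37.5483,36.5392) → (20.0461,39.1779). Closed: final G1 returns to the first vertex.

**Shape 2** — `<path>` rectangle, stroke `#ff8800` → engrave (S262, F2587). Machine vertices: (53.1758,51.4182) → (113.5814,51.4182) → (113.5814,17.2373) → (53.1758,17.2373) → (53.1758,51.4182). Closed: final G1 returns to the first vertex.

**Shape 3** — `<circle>` circle, stroke `#ff8800` → engrave (S262, F2587). Machine vertices: (102.5434,89.3647) → (97.3334,101.9426) → (84.7555,107.1526) → (72.1776,101.9426) → (66.9676,89.3647) → (72.1776,76.7868) → (84.7555,71.5768) → (97.3334,76.7868) → (102.5434,89.3647). Closed: final G1 returns to the first vertex.

**Shape 4** — `<path>` open polyline, stroke `#ff8800` → engrave (S262, F2587). Machine vertices: (65.7581,35.1446) → (93.6006,72.2558) → (80.4553,53.5357) → (17.2190,97.5522) → (77.1701,92.3766) → (157.2117,33.0107). Open path.

**Shape 5** — `<line>` line segment, stroke `#0000ff` → score (S485, F2156). Machine vertices: (74.9916,52.5801) → (119.8753,79.5564). Open path.

G21
G90
G00 X20.0461 Y39.1779
M3 S262
G1 X9.5360 Y53.4197 F2587
G1 X12.1747 Y70.9219
G1 X26.4165 Y81.4320
G1 X43.9187 Y78.7933
G1 X54.4288 Y64.5515
G1 X51.7901 Y47.0493
G1 X37.5483 Y36.5392
G1 X20.0461 Y39.1779
M5
G00 X53.1758 Y51.4182
M3 S262
G1 X113.5814 Y51.4182 F2587
G1 X113.5814 Y17.2373
G1 X53.1758 Y17.2373
G1 X53.1758 Y51.4182
M5
G00 X102.5434 Y89.3647
M3 S262
G1 X97.3334 Y101.9426 F2587
G1 X84.7555 Y107.1526
G1 X72.1776 Y101.9426
G1 X66.9676 Y89.3647
G1 X72.1776 Y76.7868
G1 X84.7555 Y71.5768
G1 X97.3334 Y76.7868
G1 X102.5434 Y89.3647
M5
G00 X65.7581 Y35.1446
M3 S262
G1 X93.6006 Y72.2558 F2587
G1 X80.4553 Y53.5357
G1 X17.2190 Y97.5522
G1 X77.1701 Y92.3766
G1 X157.2117 Y33.0107
M5
G00 X74.9916 Y52.5801
M3 S485
G1 X119.8753 Y79.5564 F2156
M5
G00 X0.0000 Y0.0000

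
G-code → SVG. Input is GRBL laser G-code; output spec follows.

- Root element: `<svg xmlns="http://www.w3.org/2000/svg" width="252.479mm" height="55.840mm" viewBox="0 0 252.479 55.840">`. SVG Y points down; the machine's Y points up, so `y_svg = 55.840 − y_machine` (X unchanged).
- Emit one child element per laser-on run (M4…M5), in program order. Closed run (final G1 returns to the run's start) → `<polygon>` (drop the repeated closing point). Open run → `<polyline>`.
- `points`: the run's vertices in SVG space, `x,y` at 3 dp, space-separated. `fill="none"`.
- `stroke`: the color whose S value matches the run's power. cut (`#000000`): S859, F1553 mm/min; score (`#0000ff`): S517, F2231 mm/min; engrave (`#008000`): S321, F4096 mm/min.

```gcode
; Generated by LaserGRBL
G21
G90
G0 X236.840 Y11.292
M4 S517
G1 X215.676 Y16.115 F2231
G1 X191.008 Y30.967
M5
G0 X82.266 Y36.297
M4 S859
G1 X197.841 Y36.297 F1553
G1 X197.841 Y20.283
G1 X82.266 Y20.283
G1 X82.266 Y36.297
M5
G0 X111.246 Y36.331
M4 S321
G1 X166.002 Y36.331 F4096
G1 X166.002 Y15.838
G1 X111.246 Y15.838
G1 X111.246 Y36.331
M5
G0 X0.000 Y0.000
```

<svg xmlns="http://www.w3.org/2000/svg" width="252.479mm" height="55.840mm" viewBox="0 0 252.479 55.840">
  <polyline points="236.840,44.548 215.676,39.725 191.008,24.873" fill="none" stroke="#0000ff"/>
  <polygon points="82.266,19.543 197.841,19.543 197.841,35.557 82.266,35.557" fill="none" stroke="#000000"/>
  <polygon points="111.246,19.509 166.002,19.509 166.002,40.002 111.246,40.002" fill="none" stroke="#008000"/>
</svg>

y_svg = 55.840 − y_m.

[1] S517→`#0000ff` (score); open run; points: 236.840,44.548 215.676,39.725 191.008,24.873

[2] S859→`#000000` (cut); closed run; points: 82.266,19.543 197.841,19.543 197.841,35.557 82.266,35.557

[3] S321→`#008000` (engrave); closed run; points: 111.246,19.509 166.002,19.509 166.002,40.002 111.246,40.002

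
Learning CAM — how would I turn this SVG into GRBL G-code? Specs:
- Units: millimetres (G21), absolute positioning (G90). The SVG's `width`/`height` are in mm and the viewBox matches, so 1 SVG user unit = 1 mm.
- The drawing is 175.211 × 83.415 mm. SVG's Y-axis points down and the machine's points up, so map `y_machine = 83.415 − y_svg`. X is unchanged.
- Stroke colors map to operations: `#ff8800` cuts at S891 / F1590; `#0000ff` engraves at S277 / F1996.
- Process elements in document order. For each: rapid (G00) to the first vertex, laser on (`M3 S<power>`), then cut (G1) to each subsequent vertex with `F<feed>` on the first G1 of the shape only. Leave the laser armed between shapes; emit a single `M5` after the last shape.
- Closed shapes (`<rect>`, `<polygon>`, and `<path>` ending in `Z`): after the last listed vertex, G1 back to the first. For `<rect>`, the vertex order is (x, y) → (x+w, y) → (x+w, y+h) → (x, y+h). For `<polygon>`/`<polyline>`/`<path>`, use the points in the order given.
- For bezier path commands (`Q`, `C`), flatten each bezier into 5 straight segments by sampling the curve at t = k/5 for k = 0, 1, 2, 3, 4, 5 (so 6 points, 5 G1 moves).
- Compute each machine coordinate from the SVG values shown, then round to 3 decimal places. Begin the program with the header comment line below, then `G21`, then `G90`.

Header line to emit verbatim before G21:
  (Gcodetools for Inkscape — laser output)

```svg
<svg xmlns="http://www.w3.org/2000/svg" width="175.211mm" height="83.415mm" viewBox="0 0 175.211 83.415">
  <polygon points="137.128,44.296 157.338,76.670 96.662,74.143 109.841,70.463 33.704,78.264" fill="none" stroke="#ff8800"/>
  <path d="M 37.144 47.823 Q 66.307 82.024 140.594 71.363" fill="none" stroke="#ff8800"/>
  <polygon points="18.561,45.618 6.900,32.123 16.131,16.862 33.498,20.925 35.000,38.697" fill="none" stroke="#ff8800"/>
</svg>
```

(Gcodetools for Inkscape — laser output)
G21
G90
G00 X137.128 Y39.119
M3 S891
G1 X157.338 Y6.745 F1590
G1 X96.662 Y9.272
G1 X109.841 Y12.952
G1 X33.704 Y5.151
G1 X137.128 Y39.119
G00 X37.144 Y35.592
M3 S891
G1 X50.614 Y23.706 F1590
G1 X67.694 Y15.409
G1 X88.384 Y10.701
G1 X112.684 Y9.582
G1 X140.594 Y12.052
G00 X18.561 Y37.797
M3 S891
G1 X6.900 Y51.292 F1590
G1 X16.131 Y66.553
G1 X33.498 Y62.490
G1 X35.000 Y44.718
G1 X18.561 Y37.797
M5

1 u = 1 mm; y_m = 83.415 − y.

[1] `<polygon>` closed polygon, #ff8800→cut S891 F1590: (137.128,39.119) → (157.338,6.745) → (96.662,9.272) → (109.841,12.952) → (33.704,5.151) → (137.128,39.119) (closed)

[2] `<path>` quadratic bezier, #ff8800→cut S891 F1590: (37.144,35.592) → (50.614,23.706) → (67.694,15.409) → (88.384,10.701) → (112.684,9.582) → (140.594,12.052)

[3] `<polygon>` regular polygon, #ff8800→cut S891 F1590: (18.561,37.797) → (6.900,51.292) → (16.131,66.553) → (33.498,62.490) → (35.000,44.718) → (18.561,37.797) (closed)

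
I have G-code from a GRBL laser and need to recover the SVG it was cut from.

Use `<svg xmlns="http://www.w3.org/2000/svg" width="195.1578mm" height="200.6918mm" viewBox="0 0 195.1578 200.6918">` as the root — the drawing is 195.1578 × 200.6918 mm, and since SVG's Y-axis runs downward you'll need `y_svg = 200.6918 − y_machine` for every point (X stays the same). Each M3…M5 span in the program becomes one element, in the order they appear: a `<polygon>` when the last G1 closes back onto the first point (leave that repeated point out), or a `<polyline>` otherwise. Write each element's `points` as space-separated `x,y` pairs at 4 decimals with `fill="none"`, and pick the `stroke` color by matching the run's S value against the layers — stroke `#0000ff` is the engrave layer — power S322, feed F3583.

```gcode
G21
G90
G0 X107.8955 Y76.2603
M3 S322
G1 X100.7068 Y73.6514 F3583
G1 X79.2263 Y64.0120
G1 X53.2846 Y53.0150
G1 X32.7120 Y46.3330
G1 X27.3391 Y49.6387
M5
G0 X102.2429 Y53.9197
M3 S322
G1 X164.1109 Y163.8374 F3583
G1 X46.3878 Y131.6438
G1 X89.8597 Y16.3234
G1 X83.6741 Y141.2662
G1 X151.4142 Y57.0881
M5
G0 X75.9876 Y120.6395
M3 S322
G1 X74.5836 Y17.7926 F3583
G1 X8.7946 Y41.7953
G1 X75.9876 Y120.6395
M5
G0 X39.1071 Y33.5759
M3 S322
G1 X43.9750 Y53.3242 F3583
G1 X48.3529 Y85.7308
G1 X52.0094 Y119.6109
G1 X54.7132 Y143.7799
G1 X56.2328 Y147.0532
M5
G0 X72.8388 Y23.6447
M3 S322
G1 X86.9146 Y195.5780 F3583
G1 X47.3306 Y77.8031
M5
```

y_svg = 200.6918 − y_m. Every run uses S322, so all elements get stroke `#0000ff` (engrave).

[1] open run; points: 107.8955,124.4315 100.7068,127.0404 79.2263,136.6798 53.2846,147.6768 32.7120,154.3588 27.3391,151.0531

[2] open run; points: 102.2429,146.7721 164.1109,36.8544 46.3878,69.0480 89.8597,184.3684 83.6741,59.4256 151.4142,143.6037

[3] closed run; points: 75.9876,80.0523 74.5836,182.8992 8.7946,158.8965

[4] open run; points: 39.1071,167.1159 43.9750,147.3676 48.3529,114.9610 52.0094,81.0809 54.7132,56.9119 56.2328,53.6386

[5] open run; points: 72.8388,177.0471 86.9146,5.1138 47.3306,122.8887

<svg xmlns="http://www.w3.org/2000/svg" width="195.1578mm" height="200.6918mm" viewBox="0 0 195.1578 200.6918">
  <polyline points="107.8955,124.4315 100.7068,127.0404 79.2263,136.6798 53.2846,147.6768 32.7120,154.3588 27.3391,151.0531" fill="none" stroke="#0000ff"/>
  <polyline points="102.2429,146.7721 164.1109,36.8544 46.3878,69.0480 89.8597,184.3684 83.6741,59.4256 151.4142,143.6037" fill="none" stroke="#0000ff"/>
  <polygon points="75.9876,80.0523 74.5836,182.8992 8.7946,158.8965" fill="none" stroke="#0000ff"/>
  <polyline points="39.1071,167.1159 43.9750,147.3676 48.3529,114.9610 52.0094,81.0809 54.7132,56.9119 56.2328,53.6386" fill="none" stroke="#0000ff"/>
  <polyline points="72.8388,177.0471 86.9146,5.1138 47.3306,122.8887" fill="none" stroke="#0000ff"/>
</svg>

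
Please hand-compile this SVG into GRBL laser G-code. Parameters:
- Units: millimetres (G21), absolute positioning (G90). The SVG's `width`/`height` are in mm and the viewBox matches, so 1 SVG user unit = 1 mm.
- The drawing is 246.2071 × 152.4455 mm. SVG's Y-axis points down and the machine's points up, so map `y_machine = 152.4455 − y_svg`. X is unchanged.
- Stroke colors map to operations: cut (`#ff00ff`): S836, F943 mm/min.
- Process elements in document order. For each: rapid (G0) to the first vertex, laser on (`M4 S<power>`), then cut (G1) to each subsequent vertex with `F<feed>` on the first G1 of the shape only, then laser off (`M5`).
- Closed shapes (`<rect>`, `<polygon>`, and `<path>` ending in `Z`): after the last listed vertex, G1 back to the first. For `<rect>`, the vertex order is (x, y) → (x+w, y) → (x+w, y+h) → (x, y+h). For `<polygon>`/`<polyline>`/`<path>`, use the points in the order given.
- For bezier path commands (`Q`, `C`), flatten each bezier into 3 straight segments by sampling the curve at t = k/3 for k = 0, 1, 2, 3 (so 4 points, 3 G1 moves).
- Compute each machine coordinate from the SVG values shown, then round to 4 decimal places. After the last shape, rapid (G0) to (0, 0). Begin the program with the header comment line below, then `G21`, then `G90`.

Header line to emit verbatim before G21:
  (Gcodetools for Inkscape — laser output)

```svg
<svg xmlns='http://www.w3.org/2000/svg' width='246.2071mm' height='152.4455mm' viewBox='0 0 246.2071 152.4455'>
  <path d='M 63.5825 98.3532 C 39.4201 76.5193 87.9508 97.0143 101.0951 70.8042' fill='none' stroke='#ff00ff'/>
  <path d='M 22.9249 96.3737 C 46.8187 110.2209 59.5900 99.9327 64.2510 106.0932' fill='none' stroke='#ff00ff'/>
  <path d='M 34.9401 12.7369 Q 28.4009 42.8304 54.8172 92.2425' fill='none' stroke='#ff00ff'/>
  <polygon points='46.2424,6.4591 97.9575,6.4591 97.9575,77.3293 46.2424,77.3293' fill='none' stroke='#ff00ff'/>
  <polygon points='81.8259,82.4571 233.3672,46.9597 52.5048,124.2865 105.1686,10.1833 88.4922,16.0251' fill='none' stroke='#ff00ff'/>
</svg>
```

(Gcodetools for Inkscape — laser output)
G21
G90
G0 X63.5825 Y54.0923
M4 S836
G1 X59.6482 Y65.1141 F943
G1 X80.1583 Y67.7020
G1 X101.0951 Y81.6413
M5
G0 X22.9249 Y56.0718
M4 S836
G1 X43.2228 Y48.7666 F943
G1 X56.7750 Y48.5330
G1 X64.2510 Y46.3523
M5
G0 X34.9401 Y139.7086
M4 S836
G1 X34.2424 Y117.4998 F943
G1 X40.8681 Y90.9979
G1 X54.8172 Y60.2030
M5
G0 X46.2424 Y145.9864
M4 S836
G1 X97.9575 Y145.9864 F943
G1 X97.9575 Y75.1162
G1 X46.2424 Y75.1162
G1 X46.2424 Y145.9864
M5
G0 X81.8259 Y69.9884
M4 S836
G1 X233.3672 Y105.4858 F943
G1 X52.5048 Y28.1590
G1 X105.1686 Y142.2622
G1 X88.4922 Y136.4204
G1 X81.8259 Y69.9884
M5
G0 X0.0000 Y0.0000

Since the viewBox matches the mm dimensions, user units are millimetres directly. The only transform is the Y-flip y_m = 152.4455 − y_svg.

Shape 1 is a cubic bezier drawn with `<path>`. Its stroke #ff00ff means cut at S836, F943. After flipping Y the toolpath is (63.5825,54.0923) → (59.6482,65.1141) → (80.1583,67.7020) → (101.0951,81.6413).

Shape 2 is a cubic bezier drawn with `<path>`. Its stroke #ff00ff means cut at S836, F943. After flipping Y the toolpath is (22.9249,56.0718) → (43.2228,48.7666) → (56.7750,48.5330) → (64.2510,46.3523).

Shape 3 is a quadratic bezier drawn with `<path>`. Its stroke #ff00ff means cut at S836, F943. After flipping Y the toolpath is (34.9401,139.7086) → (34.2424,117.4998) → (40.8681,90.9979) → (54.8172,60.2030).

Shape 4 is a rectangle drawn with `<polygon>`. Its stroke #ff00ff means cut at S836, F943. After flipping Y the toolpath is (46.2424,145.9864) → (97.9575,145.9864) → (97.9575,75.1162) → (46.2424,75.1162) → (46.2424,145.9864), returning to the start.

Shape 5 is a closed polygon drawn with `<polygon>`. Its stroke #ff00ff means cut at S836, F943. After flipping Y the toolpath is (81.8259,69.9884) → (233.3672,105.4858) → (52.5048,28.1590) → (105.1686,142.2622) → (88.4922,136.4204) → (81.8259,69.9884), returning to the start.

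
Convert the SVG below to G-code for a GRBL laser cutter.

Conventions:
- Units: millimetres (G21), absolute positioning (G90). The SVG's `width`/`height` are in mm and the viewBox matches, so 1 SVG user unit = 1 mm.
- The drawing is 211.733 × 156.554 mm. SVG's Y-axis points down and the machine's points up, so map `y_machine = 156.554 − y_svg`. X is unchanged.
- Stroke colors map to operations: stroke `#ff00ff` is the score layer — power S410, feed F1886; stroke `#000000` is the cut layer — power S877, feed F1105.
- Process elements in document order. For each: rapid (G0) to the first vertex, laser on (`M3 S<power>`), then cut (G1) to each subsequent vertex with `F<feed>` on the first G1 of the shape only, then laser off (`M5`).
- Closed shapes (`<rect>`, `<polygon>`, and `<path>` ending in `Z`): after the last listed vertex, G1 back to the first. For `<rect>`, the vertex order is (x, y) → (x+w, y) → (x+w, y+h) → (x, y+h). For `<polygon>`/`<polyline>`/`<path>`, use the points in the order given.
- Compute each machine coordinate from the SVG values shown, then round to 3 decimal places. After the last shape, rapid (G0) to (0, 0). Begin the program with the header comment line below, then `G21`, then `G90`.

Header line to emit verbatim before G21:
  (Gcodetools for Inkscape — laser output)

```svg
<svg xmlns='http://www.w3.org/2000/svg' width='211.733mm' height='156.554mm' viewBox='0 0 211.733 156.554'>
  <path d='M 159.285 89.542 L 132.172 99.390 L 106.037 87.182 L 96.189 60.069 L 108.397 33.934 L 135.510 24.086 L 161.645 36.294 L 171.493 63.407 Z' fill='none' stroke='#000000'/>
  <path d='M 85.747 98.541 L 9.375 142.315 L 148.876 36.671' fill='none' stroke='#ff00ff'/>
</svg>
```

(Gcodetools for Inkscape — laser output)
G21
G90
G0 X159.285 Y67.012
M3 S877
G1 X132.172 Y57.164 F1105
G1 X106.037 Y69.372
G1 X96.189 Y96.485
G1 X108.397 Y122.620
G1 X135.510 Y132.468
G1 X161.645 Y120.260
G1 X171.493 Y93.147
G1 X159.285 Y67.012
M5
G0 X85.747 Y58.013
M3 S410
G1 X9.375 Y14.239 F1886
G1 X148.876 Y119.883
M5
G0 X0.000 Y0.000

1 u = 1 mm; y_m = 156.554 − y.

[1] `<path>` regular polygon, #000000→cut S877 F1105: (159.285,67.012) → (132.172,57.164) → (106.037,69.372) → (96.189,96.485) → (108.397,122.620) → (135.510,132.468) → (161.645,120.260) → (171.493,93.147) → (159.285,67.012) (closed)

[2] `<path>` open polyline, #ff00ff→score S410 F1886: (85.747,58.013) → (9.375,14.239) → (148.876,119.883)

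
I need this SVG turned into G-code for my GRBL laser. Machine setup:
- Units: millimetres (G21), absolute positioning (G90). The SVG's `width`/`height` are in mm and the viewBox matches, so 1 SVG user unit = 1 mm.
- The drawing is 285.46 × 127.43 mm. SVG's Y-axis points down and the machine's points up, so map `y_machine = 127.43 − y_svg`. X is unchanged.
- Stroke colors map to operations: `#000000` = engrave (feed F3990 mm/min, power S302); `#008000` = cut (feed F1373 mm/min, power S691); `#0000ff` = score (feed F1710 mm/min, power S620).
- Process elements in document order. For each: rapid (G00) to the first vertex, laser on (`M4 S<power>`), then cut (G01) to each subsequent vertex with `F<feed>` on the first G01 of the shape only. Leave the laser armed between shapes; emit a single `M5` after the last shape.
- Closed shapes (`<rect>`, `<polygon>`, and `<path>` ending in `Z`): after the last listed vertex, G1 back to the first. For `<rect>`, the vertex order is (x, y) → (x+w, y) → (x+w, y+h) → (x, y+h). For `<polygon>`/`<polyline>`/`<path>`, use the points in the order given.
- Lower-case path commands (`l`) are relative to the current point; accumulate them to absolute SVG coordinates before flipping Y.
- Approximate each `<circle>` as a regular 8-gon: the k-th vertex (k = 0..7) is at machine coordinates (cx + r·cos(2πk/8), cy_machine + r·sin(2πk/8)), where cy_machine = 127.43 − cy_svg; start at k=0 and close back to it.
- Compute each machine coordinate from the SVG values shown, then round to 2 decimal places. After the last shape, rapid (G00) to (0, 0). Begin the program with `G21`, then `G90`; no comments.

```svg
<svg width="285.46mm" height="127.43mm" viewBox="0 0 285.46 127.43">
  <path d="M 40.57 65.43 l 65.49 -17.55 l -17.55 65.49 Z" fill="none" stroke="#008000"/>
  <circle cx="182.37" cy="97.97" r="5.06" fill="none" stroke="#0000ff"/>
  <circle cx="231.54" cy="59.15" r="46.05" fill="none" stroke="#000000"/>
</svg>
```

Since the viewBox matches the mm dimensions, user units are millimetres directly. The only transform is the Y-flip y_m = 127.43 − y_svg.

Shape 1 is a regular polygon drawn with `<path>`. Its stroke #008000 means cut at S691, F1373. After flipping Y the toolpath is (40.57,62.00) → (106.06,79.55) → (88.51,14.06) → (40.57,62.00), returning to the start.

Shape 2 is a circle drawn with `<circle>`. Its stroke #0000ff means score at S620, F1710. After flipping Y the toolpath is (187.43,29.46) → (185.95,33.04) → (182.37,34.52) → (178.79,33.04) → (177.31,29.46) → (178.79,25.88) → (182.37,24.40) → (185.95,25.88) → (187.43,29.46), returning to the start.

Shape 3 is a circle drawn with `<circle>`. Its stroke #000000 means engrave at S302, F3990. After flipping Y the toolpath is (277.59,68.28) → (264.10,100.84) → (231.54,114.33) → (198.98,100.84) → (185.49,68.28) → (198.98,35.72) → (231.54,22.23) → (264.10,35.72) → (277.59,68.28), returning to the start.

G21
G90
G00 X40.57 Y62.00
M4 S691
G01 X106.06 Y79.55 F1373
G01 X88.51 Y14.06
G01 X40.57 Y62.00
G00 X187.43 Y29.46
M4 S620
G01 X185.95 Y33.04 F1710
G01 X182.37 Y34.52
G01 X178.79 Y33.04
G01 X177.31 Y29.46
G01 X178.79 Y25.88
G01 X182.37 Y24.40
G01 X185.95 Y25.88
G01 X187.43 Y29.46
G00 X277.59 Y68.28
M4 S302
G01 X264.10 Y100.84 F3990
G01 X231.54 Y114.33
G01 X198.98 Y100.84
G01 X185.49 Y68.28
G01 X198.98 Y35.72
G01 X231.54 Y22.23
G01 X264.10 Y35.72
G01 X277.59 Y68.28
M5
G00 X0.00 Y0.00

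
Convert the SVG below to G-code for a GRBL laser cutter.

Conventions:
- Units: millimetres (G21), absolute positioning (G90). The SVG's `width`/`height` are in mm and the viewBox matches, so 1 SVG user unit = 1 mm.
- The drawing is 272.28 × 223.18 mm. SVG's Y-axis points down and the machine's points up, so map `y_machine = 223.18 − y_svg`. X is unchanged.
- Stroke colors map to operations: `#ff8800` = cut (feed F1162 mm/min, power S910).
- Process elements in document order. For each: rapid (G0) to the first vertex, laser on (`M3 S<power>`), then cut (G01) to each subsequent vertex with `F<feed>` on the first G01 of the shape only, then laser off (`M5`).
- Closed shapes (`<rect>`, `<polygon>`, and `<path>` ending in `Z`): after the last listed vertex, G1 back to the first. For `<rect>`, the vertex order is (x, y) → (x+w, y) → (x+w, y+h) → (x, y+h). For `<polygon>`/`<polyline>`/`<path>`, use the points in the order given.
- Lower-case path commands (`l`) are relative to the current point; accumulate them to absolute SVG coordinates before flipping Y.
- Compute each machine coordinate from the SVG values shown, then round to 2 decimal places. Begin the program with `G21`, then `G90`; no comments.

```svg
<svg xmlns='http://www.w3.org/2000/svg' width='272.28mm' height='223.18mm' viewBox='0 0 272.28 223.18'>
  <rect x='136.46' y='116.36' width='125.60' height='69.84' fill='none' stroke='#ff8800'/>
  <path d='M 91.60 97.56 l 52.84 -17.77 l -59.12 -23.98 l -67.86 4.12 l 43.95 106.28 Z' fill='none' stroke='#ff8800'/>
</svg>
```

G21
G90
G0 X136.46 Y106.82
M3 S910
G01 X262.06 Y106.82 F1162
G01 X262.06 Y36.98
G01 X136.46 Y36.98
G01 X136.46 Y106.82
M5
G0 X91.60 Y125.62
M3 S910
G01 X144.44 Y143.39 F1162
G01 X85.32 Y167.37
G01 X17.46 Y163.25
G01 X61.41 Y56.97
G01 X91.60 Y125.62
M5

Since the viewBox matches the mm dimensions, user units are millimetres directly. The only transform is the Y-flip y_m = 223.18 − y_svg.

Shape 1 is a rectangle drawn with `<rect>`. Its stroke #ff8800 means cut at S910, F1162. After flipping Y the toolpath is (136.46,106.82) → (262.06,106.82) → (262.06,36.98) → (136.46,36.98) → (136.46,106.82), returning to the start.

Shape 2 is a closed polygon drawn with `<path>`. Its stroke #ff8800 means cut at S910, F1162. After flipping Y the toolpath is (91.60,125.62) → (144.44,143.39) → (85.32,167.37) → (17.46,163.25) → (61.41,56.97) → (91.60,125.62), returning to the start.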